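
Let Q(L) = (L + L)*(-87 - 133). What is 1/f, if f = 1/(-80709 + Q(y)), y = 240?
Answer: -186309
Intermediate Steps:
Q(L) = -440*L (Q(L) = (2*L)*(-220) = -440*L)
f = -1/186309 (f = 1/(-80709 - 440*240) = 1/(-80709 - 105600) = 1/(-186309) = -1/186309 ≈ -5.3674e-6)
1/f = 1/(-1/186309) = -186309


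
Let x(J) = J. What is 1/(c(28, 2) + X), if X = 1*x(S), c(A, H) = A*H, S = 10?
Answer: 1/66 ≈ 0.015152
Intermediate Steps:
X = 10 (X = 1*10 = 10)
1/(c(28, 2) + X) = 1/(28*2 + 10) = 1/(56 + 10) = 1/66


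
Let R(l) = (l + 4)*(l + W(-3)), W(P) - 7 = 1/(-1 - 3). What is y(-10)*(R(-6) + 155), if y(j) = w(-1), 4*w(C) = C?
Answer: -307/8 ≈ -38.375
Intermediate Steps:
W(P) = 27/4 (W(P) = 7 + 1/(-1 - 3) = 7 + 1/(-4) = 7 - ¼ = 27/4)
w(C) = C/4
R(l) = (4 + l)*(27/4 + l) (R(l) = (l + 4)*(l + 27/4) = (4 + l)*(27/4 + l))
y(j) = -¼ (y(j) = (¼)*(-1) = -¼)
y(-10)*(R(-6) + 155) = -((27 + (-6)² + (43/4)*(-6)) + 155)/4 = -((27 + 36 - 129/2) + 155)/4 = -(-3/2 + 155)/4 = -¼*307/2 = -307/8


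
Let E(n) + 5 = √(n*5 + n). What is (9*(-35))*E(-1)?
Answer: 1575 - 315*I*√6 ≈ 1575.0 - 771.59*I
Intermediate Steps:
E(n) = -5 + √6*√n (E(n) = -5 + √(n*5 + n) = -5 + √(5*n + n) = -5 + √(6*n) = -5 + √6*√n)
(9*(-35))*E(-1) = (9*(-35))*(-5 + √6*√(-1)) = -315*(-5 + √6*I) = -315*(-5 + I*√6) = 1575 - 315*I*√6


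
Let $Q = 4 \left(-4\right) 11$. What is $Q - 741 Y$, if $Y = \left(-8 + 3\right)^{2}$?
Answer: $-18701$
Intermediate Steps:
$Q = -176$ ($Q = \left(-16\right) 11 = -176$)
$Y = 25$ ($Y = \left(-5\right)^{2} = 25$)
$Q - 741 Y = -176 - 18525 = -18701$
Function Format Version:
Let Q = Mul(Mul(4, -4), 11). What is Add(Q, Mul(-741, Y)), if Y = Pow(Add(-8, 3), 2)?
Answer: -18701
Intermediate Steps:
Q = -176 (Q = Mul(-16, 11) = -176)
Y = 25 (Y = Pow(-5, 2) = 25)
Add(Q, Mul(-741, Y)) = Add(-176, Mul(-741, 25)) = Add(-176, -18525) = -18701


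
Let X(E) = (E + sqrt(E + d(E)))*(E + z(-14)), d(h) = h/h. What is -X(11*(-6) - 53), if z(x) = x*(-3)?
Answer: -9163 + 77*I*sqrt(118) ≈ -9163.0 + 836.43*I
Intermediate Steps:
z(x) = -3*x
d(h) = 1
X(E) = (42 + E)*(E + sqrt(1 + E)) (X(E) = (E + sqrt(E + 1))*(E - 3*(-14)) = (E + sqrt(1 + E))*(E + 42) = (E + sqrt(1 + E))*(42 + E) = (42 + E)*(E + sqrt(1 + E)))
-X(11*(-6) - 53) = -((11*(-6) - 53)**2 + 42*(11*(-6) - 53) + 42*sqrt(1 + (11*(-6) - 53)) + (11*(-6) - 53)*sqrt(1 + (11*(-6) - 53))) = -((-66 - 53)**2 + 42*(-66 - 53) + 42*sqrt(1 + (-66 - 53)) + (-66 - 53)*sqrt(1 + (-66 - 53))) = -((-119)**2 + 42*(-119) + 42*sqrt(1 - 119) - 119*sqrt(1 - 119)) = -(14161 - 4998 + 42*sqrt(-118) - 119*I*sqrt(118)) = -(14161 - 4998 + 42*(I*sqrt(118)) - 119*I*sqrt(118)) = -(14161 - 4998 + 42*I*sqrt(118) - 119*I*sqrt(118)) = -(9163 - 77*I*sqrt(118)) = -9163 + 77*I*sqrt(118)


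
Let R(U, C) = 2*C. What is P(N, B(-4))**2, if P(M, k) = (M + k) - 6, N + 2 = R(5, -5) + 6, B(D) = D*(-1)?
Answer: 64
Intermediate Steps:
B(D) = -D
N = -6 (N = -2 + (2*(-5) + 6) = -2 + (-10 + 6) = -2 - 4 = -6)
P(M, k) = -6 + M + k
P(N, B(-4))**2 = (-6 - 6 - 1*(-4))**2 = (-6 - 6 + 4)**2 = (-8)**2 = 64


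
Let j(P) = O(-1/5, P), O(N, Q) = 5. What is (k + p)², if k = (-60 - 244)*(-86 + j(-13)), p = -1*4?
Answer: 606144400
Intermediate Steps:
j(P) = 5
p = -4
k = 24624 (k = (-60 - 244)*(-86 + 5) = -304*(-81) = 24624)
(k + p)² = (24624 - 4)² = 24620² = 606144400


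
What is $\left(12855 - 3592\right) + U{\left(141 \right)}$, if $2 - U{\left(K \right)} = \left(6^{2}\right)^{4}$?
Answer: $-1670351$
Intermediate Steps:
$U{\left(K \right)} = -1679614$ ($U{\left(K \right)} = 2 - \left(6^{2}\right)^{4} = 2 - 36^{4} = 2 - 1679616 = -1679614$)
$\left(12855 - 3592\right) + U{\left(141 \right)} = \left(12855 - 3592\right) - 1679614 = 9263 - 1679614 = -1670351$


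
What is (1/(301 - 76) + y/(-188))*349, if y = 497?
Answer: -38961313/42300 ≈ -921.07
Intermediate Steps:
(1/(301 - 76) + y/(-188))*349 = (1/(301 - 76) + 497/(-188))*349 = (1/225 + 497*(-1/188))*349 = (1/225 - 497/188)*349 = -111637/42300*349 = -38961313/42300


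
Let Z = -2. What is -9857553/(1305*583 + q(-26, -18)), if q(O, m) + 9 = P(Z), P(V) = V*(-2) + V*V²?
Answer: -9857553/760802 ≈ -12.957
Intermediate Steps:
P(V) = V³ - 2*V (P(V) = -2*V + V³ = V³ - 2*V)
q(O, m) = -13 (q(O, m) = -9 - 2*(-2 + (-2)²) = -9 - 2*(-2 + 4) = -9 - 2*2 = -9 - 4 = -13)
-9857553/(1305*583 + q(-26, -18)) = -9857553/(1305*583 - 13) = -9857553/(760815 - 13) = -9857553/760802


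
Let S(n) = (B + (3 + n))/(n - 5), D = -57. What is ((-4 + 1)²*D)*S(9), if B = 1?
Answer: -6669/4 ≈ -1667.3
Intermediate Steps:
S(n) = (4 + n)/(-5 + n) (S(n) = (1 + (3 + n))/(n - 5) = (4 + n)/(-5 + n))
((-4 + 1)²*D)*S(9) = ((-4 + 1)²*(-57))*((4 + 9)/(-5 + 9)) = ((-3)²*(-57))*(13/4) = (9*(-57))*((¼)*13) = -513*13/4 = -6669/4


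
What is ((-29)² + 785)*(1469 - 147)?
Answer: 2149572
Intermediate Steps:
((-29)² + 785)*(1469 - 147) = (841 + 785)*1322 = 1626*1322 = 2149572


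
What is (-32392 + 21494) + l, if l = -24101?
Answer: -34999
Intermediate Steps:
(-32392 + 21494) + l = (-32392 + 21494) - 24101 = -10898 - 24101 = -34999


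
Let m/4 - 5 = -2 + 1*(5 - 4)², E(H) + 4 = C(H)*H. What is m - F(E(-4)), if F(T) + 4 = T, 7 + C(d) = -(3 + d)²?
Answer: -8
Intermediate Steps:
C(d) = -7 - (3 + d)²
E(H) = -4 + H*(-7 - (3 + H)²) (E(H) = -4 + (-7 - (3 + H)²)*H = -4 + H*(-7 - (3 + H)²))
F(T) = -4 + T
m = 16 (m = 20 + 4*(-2 + 1*(5 - 4)²) = 20 + 4*(-2 + 1*1²) = 20 + 4*(-2 + 1*1) = 20 + 4*(-2 + 1) = 20 + 4*(-1) = 20 - 4 = 16)
m - F(E(-4)) = 16 - (-4 + (-4 - 1*(-4)*(7 + (3 - 4)²))) = 16 - (-4 + (-4 - 1*(-4)*(7 + (-1)²))) = 16 - (-4 + (-4 - 1*(-4)*(7 + 1))) = 16 - (-4 + (-4 - 1*(-4)*8)) = 16 - (-4 + (-4 + 32)) = 16 - (-4 + 28) = 16 - 1*24 = 16 - 24 = -8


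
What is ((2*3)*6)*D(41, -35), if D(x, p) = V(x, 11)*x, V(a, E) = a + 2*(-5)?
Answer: 45756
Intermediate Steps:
V(a, E) = -10 + a (V(a, E) = a - 10 = -10 + a)
D(x, p) = x*(-10 + x) (D(x, p) = (-10 + x)*x = x*(-10 + x))
((2*3)*6)*D(41, -35) = ((2*3)*6)*(41*(-10 + 41)) = (6*6)*(41*31) = 36*1271 = 45756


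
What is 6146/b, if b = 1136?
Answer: 3073/568 ≈ 5.4102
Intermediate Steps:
6146/b = 6146/1136 = 6146*(1/1136) = 3073/568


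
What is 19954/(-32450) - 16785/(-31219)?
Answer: -3557758/46048025 ≈ -0.077262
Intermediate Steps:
19954/(-32450) - 16785/(-31219) = 19954*(-1/32450) - 16785*(-1/31219) = -907/1475 + 16785/31219 = -3557758/46048025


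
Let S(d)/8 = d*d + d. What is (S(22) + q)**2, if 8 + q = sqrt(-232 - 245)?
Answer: 16321123 + 24240*I*sqrt(53) ≈ 1.6321e+7 + 1.7647e+5*I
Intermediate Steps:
q = -8 + 3*I*sqrt(53) (q = -8 + sqrt(-232 - 245) = -8 + sqrt(-477) = -8 + 3*I*sqrt(53) ≈ -8.0 + 21.84*I)
S(d) = 8*d + 8*d**2 (S(d) = 8*(d*d + d) = 8*(d**2 + d) = 8*(d + d**2) = 8*d + 8*d**2)
(S(22) + q)**2 = (8*22*(1 + 22) + (-8 + 3*I*sqrt(53)))**2 = (8*22*23 + (-8 + 3*I*sqrt(53)))**2 = (4048 + (-8 + 3*I*sqrt(53)))**2 = (4040 + 3*I*sqrt(53))**2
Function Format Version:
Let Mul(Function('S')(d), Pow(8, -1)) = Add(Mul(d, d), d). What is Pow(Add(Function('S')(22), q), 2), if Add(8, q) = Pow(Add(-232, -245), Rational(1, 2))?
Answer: Add(16321123, Mul(24240, I, Pow(53, Rational(1, 2)))) ≈ Add(1.6321e+7, Mul(1.7647e+5, I))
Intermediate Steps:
q = Add(-8, Mul(3, I, Pow(53, Rational(1, 2)))) (q = Add(-8, Pow(Add(-232, -245), Rational(1, 2))) = Add(-8, Pow(-477, Rational(1, 2))) = Add(-8, Mul(3, I, Pow(53, Rational(1, 2)))) ≈ Add(-8.0000, Mul(21.840, I)))
Function('S')(d) = Add(Mul(8, d), Mul(8, Pow(d, 2))) (Function('S')(d) = Mul(8, Add(Mul(d, d), d)) = Mul(8, Add(Pow(d, 2), d)) = Mul(8, Add(d, Pow(d, 2))) = Add(Mul(8, d), Mul(8, Pow(d, 2))))
Pow(Add(Function('S')(22), q), 2) = Pow(Add(Mul(8, 22, Add(1, 22)), Add(-8, Mul(3, I, Pow(53, Rational(1, 2))))), 2) = Pow(Add(Mul(8, 22, 23), Add(-8, Mul(3, I, Pow(53, Rational(1, 2))))), 2) = Pow(Add(4048, Add(-8, Mul(3, I, Pow(53, Rational(1, 2))))), 2) = Pow(Add(4040, Mul(3, I, Pow(53, Rational(1, 2)))), 2)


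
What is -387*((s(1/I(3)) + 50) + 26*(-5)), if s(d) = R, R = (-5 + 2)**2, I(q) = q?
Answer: 27477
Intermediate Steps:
R = 9 (R = (-3)**2 = 9)
s(d) = 9
-387*((s(1/I(3)) + 50) + 26*(-5)) = -387*((9 + 50) + 26*(-5)) = -387*(59 - 130) = -387*(-71) = 27477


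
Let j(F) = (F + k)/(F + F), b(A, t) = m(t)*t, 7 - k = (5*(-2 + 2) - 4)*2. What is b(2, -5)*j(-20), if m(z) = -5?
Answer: 25/8 ≈ 3.1250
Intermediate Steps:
k = 15 (k = 7 - (5*(-2 + 2) - 4)*2 = 7 - (5*0 - 4)*2 = 7 - (0 - 4)*2 = 7 - (-4)*2 = 7 - 1*(-8) = 7 + 8 = 15)
b(A, t) = -5*t
j(F) = (15 + F)/(2*F) (j(F) = (F + 15)/(F + F) = (15 + F)/((2*F)) = (15 + F)*(1/(2*F)) = (15 + F)/(2*F))
b(2, -5)*j(-20) = (-5*(-5))*((1/2)*(15 - 20)/(-20)) = 25*((1/2)*(-1/20)*(-5)) = 25*(1/8) = 25/8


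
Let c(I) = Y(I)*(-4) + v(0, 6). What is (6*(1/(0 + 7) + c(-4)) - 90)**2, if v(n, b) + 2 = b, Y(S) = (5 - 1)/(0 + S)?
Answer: 82944/49 ≈ 1692.7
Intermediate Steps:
Y(S) = 4/S
v(n, b) = -2 + b
c(I) = 4 - 16/I (c(I) = (4/I)*(-4) + (-2 + 6) = -16/I + 4 = 4 - 16/I)
(6*(1/(0 + 7) + c(-4)) - 90)**2 = (6*(1/(0 + 7) + (4 - 16/(-4))) - 90)**2 = (6*(1/7 + (4 - 16*(-1/4))) - 90)**2 = (6*(1/7 + (4 + 4)) - 90)**2 = (6*(1/7 + 8) - 90)**2 = (6*(57/7) - 90)**2 = (342/7 - 90)**2 = (-288/7)**2 = 82944/49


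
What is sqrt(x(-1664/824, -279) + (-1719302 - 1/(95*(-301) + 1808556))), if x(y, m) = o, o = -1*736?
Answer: I*sqrt(5449529591742037759)/1779961 ≈ 1311.5*I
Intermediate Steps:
o = -736
x(y, m) = -736
sqrt(x(-1664/824, -279) + (-1719302 - 1/(95*(-301) + 1808556))) = sqrt(-736 + (-1719302 - 1/(95*(-301) + 1808556))) = sqrt(-736 + (-1719302 - 1/(-28595 + 1808556))) = sqrt(-736 + (-1719302 - 1/1779961)) = sqrt(-736 - 3060290507223/1779961) = sqrt(-3061600558519/1779961) = I*sqrt(5449529591742037759)/1779961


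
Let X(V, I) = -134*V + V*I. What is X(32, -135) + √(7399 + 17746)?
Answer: -8608 + √25145 ≈ -8449.4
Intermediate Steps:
X(V, I) = -134*V + I*V
X(32, -135) + √(7399 + 17746) = 32*(-134 - 135) + √(7399 + 17746) = 32*(-269) + √25145 = -8608 + √25145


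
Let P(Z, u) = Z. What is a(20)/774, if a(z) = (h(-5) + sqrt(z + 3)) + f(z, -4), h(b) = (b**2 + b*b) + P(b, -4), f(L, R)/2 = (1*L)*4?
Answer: 205/774 + sqrt(23)/774 ≈ 0.27105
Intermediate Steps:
f(L, R) = 8*L (f(L, R) = 2*((1*L)*4) = 2*(L*4) = 2*(4*L) = 8*L)
h(b) = b + 2*b**2 (h(b) = (b**2 + b*b) + b = (b**2 + b**2) + b = 2*b**2 + b = b + 2*b**2)
a(z) = 45 + sqrt(3 + z) + 8*z (a(z) = (-5*(1 + 2*(-5)) + sqrt(z + 3)) + 8*z = (-5*(1 - 10) + sqrt(3 + z)) + 8*z = (-5*(-9) + sqrt(3 + z)) + 8*z = (45 + sqrt(3 + z)) + 8*z = 45 + sqrt(3 + z) + 8*z)
a(20)/774 = (45 + sqrt(3 + 20) + 8*20)/774 = (45 + sqrt(23) + 160)*(1/774) = (205 + sqrt(23))*(1/774) = 205/774 + sqrt(23)/774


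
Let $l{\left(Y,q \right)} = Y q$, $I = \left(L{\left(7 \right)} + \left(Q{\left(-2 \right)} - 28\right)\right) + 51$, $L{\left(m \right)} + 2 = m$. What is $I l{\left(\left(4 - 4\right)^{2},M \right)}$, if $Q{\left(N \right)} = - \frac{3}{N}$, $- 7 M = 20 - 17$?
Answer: $0$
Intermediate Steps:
$L{\left(m \right)} = -2 + m$
$M = - \frac{3}{7}$ ($M = - \frac{20 - 17}{7} = \left(- \frac{1}{7}\right) 3 = - \frac{3}{7} \approx -0.42857$)
$I = \frac{59}{2}$ ($I = \left(\left(-2 + 7\right) - \left(28 + \frac{3}{-2}\right)\right) + 51 = \left(5 - \frac{53}{2}\right) + 51 = - \frac{43}{2} + 51 = \frac{59}{2} \approx 29.5$)
$I l{\left(\left(4 - 4\right)^{2},M \right)} = \frac{59 \left(4 - 4\right)^{2} \left(- \frac{3}{7}\right)}{2} = \frac{59 \cdot 0^{2} \left(- \frac{3}{7}\right)}{2} = \frac{59 \cdot 0 \left(- \frac{3}{7}\right)}{2} = \frac{59}{2} \cdot 0 = 0$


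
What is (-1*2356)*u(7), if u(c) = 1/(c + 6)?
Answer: -2356/13 ≈ -181.23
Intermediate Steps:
u(c) = 1/(6 + c)
(-1*2356)*u(7) = (-1*2356)/(6 + 7) = -2356/13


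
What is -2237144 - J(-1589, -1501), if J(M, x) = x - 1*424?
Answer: -2235219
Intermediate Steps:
J(M, x) = -424 + x (J(M, x) = x - 424 = -424 + x)
-2237144 - J(-1589, -1501) = -2237144 - (-424 - 1501) = -2237144 - 1*(-1925) = -2237144 + 1925 = -2235219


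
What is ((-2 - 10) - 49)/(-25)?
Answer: 61/25 ≈ 2.4400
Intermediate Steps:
((-2 - 10) - 49)/(-25) = -(-12 - 49)/25 = -1/25*(-61) = 61/25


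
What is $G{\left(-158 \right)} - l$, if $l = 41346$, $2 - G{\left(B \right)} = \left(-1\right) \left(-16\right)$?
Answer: $-41360$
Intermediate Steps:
$G{\left(B \right)} = -14$ ($G{\left(B \right)} = 2 - \left(-1\right) \left(-16\right) = 2 - 16 = -14$)
$G{\left(-158 \right)} - l = -14 - 41346 = -41360$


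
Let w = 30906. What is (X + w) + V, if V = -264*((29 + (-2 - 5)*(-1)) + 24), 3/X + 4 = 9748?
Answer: 48934369/3248 ≈ 15066.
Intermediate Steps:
X = 1/3248 (X = 3/(-4 + 9748) = 3/9744 = 3*(1/9744) = 1/3248 ≈ 0.00030788)
V = -15840 (V = -264*((29 - 7*(-1)) + 24) = -264*((29 + 7) + 24) = -264*(36 + 24) = -264*60 = -15840)
(X + w) + V = (1/3248 + 30906) - 15840 = 100382689/3248 - 15840 = 48934369/3248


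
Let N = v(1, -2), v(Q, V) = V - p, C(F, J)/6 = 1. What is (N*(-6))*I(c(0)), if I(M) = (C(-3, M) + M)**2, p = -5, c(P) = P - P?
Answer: -648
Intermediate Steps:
C(F, J) = 6 (C(F, J) = 6*1 = 6)
c(P) = 0
v(Q, V) = 5 + V (v(Q, V) = V - 1*(-5) = V + 5 = 5 + V)
I(M) = (6 + M)**2
N = 3 (N = 5 - 2 = 3)
(N*(-6))*I(c(0)) = (3*(-6))*(6 + 0)**2 = -18*6**2 = -18*36 = -648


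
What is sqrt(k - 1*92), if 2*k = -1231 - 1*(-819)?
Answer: I*sqrt(298) ≈ 17.263*I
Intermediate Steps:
k = -206 (k = (-1231 - 1*(-819))/2 = (-1231 + 819)/2 = (1/2)*(-412) = -206)
sqrt(k - 1*92) = sqrt(-206 - 1*92) = sqrt(-206 - 92) = sqrt(-298) = I*sqrt(298)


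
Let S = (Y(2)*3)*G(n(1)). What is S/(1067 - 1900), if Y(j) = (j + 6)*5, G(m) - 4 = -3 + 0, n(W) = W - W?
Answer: -120/833 ≈ -0.14406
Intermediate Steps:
n(W) = 0
G(m) = 1 (G(m) = 4 + (-3 + 0) = 4 - 3 = 1)
Y(j) = 30 + 5*j (Y(j) = (6 + j)*5 = 30 + 5*j)
S = 120 (S = ((30 + 5*2)*3)*1 = ((30 + 10)*3)*1 = (40*3)*1 = 120*1 = 120)
S/(1067 - 1900) = 120/(1067 - 1900) = 120/(-833) = 120*(-1/833) = -120/833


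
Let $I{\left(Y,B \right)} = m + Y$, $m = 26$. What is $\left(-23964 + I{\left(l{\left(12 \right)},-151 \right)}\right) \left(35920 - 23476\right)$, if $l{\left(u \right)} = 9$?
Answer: $-297772476$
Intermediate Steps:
$I{\left(Y,B \right)} = 26 + Y$
$\left(-23964 + I{\left(l{\left(12 \right)},-151 \right)}\right) \left(35920 - 23476\right) = \left(-23964 + \left(26 + 9\right)\right) \left(35920 - 23476\right) = \left(-23964 + 35\right) 12444 = \left(-23929\right) 12444 = -297772476$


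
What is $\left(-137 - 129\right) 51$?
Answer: $-13566$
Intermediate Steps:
$\left(-137 - 129\right) 51 = \left(-266\right) 51 = -13566$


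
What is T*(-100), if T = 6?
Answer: -600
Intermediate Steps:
T*(-100) = 6*(-100) = -600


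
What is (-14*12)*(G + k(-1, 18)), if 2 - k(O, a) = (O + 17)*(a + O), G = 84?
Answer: 31248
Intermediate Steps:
k(O, a) = 2 - (17 + O)*(O + a) (k(O, a) = 2 - (O + 17)*(a + O) = 2 - (17 + O)*(O + a))
(-14*12)*(G + k(-1, 18)) = (-14*12)*(84 + (2 - 1*(-1)² - 17*(-1) - 17*18 - 1*(-1)*18)) = -168*(84 + (2 - 1*1 + 17 - 306 + 18)) = -168*(84 + (2 - 1 + 17 - 306 + 18)) = -168*(84 - 270) = -168*(-186) = 31248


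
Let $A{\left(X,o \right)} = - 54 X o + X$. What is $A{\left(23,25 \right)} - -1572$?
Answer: $-29455$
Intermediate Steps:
$A{\left(X,o \right)} = X - 54 X o$ ($A{\left(X,o \right)} = - 54 X o + X = X - 54 X o$)
$A{\left(23,25 \right)} - -1572 = 23 \left(1 - 1350\right) - -1572 = 23 \left(1 - 1350\right) + 1572 = 23 \left(-1349\right) + 1572 = -31027 + 1572 = -29455$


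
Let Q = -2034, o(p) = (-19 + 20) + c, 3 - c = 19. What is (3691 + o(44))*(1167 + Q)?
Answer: -3187092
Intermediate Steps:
c = -16 (c = 3 - 1*19 = 3 - 19 = -16)
o(p) = -15 (o(p) = (-19 + 20) - 16 = 1 - 16 = -15)
(3691 + o(44))*(1167 + Q) = (3691 - 15)*(1167 - 2034) = 3676*(-867) = -3187092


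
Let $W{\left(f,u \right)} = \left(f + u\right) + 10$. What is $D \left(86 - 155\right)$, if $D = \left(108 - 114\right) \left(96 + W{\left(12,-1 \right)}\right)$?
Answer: $48438$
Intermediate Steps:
$W{\left(f,u \right)} = 10 + f + u$
$D = -702$ ($D = \left(108 - 114\right) \left(96 + \left(10 + 12 - 1\right)\right) = - 6 \left(96 + 21\right) = \left(-6\right) 117 = -702$)
$D \left(86 - 155\right) = - 702 \left(86 - 155\right) = \left(-702\right) \left(-69\right) = 48438$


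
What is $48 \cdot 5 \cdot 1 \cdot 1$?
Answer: $240$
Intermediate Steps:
$48 \cdot 5 \cdot 1 \cdot 1 = 48 \cdot 5 \cdot 1 = 48 \cdot 5 = 240$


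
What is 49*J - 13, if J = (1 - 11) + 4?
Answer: -307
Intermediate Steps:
J = -6 (J = -10 + 4 = -6)
49*J - 13 = 49*(-6) - 13 = -294 - 13 = -307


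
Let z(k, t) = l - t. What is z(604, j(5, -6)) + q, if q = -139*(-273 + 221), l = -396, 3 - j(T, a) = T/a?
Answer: 40969/6 ≈ 6828.2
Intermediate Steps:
j(T, a) = 3 - T/a
z(k, t) = -396 - t
q = 7228 (q = -139*(-52) = 7228)
z(604, j(5, -6)) + q = (-396 - (3 - 1*5/(-6))) + 7228 = (-396 - (3 - 1*5*(-⅙))) + 7228 = (-396 - (3 + ⅚)) + 7228 = (-396 - 1*23/6) + 7228 = (-396 - 23/6) + 7228 = -2399/6 + 7228 = 40969/6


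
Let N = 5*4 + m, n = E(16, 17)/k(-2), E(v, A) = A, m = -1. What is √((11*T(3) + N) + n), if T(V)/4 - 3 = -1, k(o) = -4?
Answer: √411/2 ≈ 10.137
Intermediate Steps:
T(V) = 8 (T(V) = 12 + 4*(-1) = 12 - 4 = 8)
n = -17/4 (n = 17/(-4) = 17*(-¼) = -17/4 ≈ -4.2500)
N = 19 (N = 5*4 - 1 = 20 - 1 = 19)
√((11*T(3) + N) + n) = √((11*8 + 19) - 17/4) = √((88 + 19) - 17/4) = √(107 - 17/4) = √(411/4) = √411/2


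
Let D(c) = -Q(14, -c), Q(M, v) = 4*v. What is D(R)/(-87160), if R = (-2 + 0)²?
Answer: -2/10895 ≈ -0.00018357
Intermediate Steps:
R = 4 (R = (-2)² = 4)
D(c) = 4*c (D(c) = -4*(-c) = -(-4)*c = 4*c)
D(R)/(-87160) = (4*4)/(-87160) = 16*(-1/87160) = -2/10895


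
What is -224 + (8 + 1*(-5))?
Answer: -221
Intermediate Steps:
-224 + (8 + 1*(-5)) = -224 + (8 - 5) = -224 + 3 = -221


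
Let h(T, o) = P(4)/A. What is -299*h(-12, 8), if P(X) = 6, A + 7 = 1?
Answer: 299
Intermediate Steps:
A = -6 (A = -7 + 1 = -6)
h(T, o) = -1 (h(T, o) = 6/(-6) = 6*(-1/6) = -1)
-299*h(-12, 8) = -299*(-1) = 299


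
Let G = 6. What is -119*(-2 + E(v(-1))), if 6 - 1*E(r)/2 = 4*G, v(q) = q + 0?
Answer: 4522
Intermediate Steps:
v(q) = q
E(r) = -36 (E(r) = 12 - 8*6 = 12 - 2*24 = 12 - 48 = -36)
-119*(-2 + E(v(-1))) = -119*(-2 - 36) = -119*(-38) = 4522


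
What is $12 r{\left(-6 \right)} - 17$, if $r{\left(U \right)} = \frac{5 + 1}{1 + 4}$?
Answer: $- \frac{13}{5} \approx -2.6$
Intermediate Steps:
$r{\left(U \right)} = \frac{6}{5}$
$12 r{\left(-6 \right)} - 17 = 12 \cdot \frac{6}{5} - 17 = \frac{72}{5} - 17 = - \frac{13}{5}$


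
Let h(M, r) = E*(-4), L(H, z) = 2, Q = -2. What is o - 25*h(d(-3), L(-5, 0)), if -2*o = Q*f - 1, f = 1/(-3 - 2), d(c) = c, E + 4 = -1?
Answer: -4997/10 ≈ -499.70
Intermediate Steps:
E = -5 (E = -4 - 1 = -5)
f = -⅕ (f = 1/(-5) = -⅕ ≈ -0.20000)
h(M, r) = 20 (h(M, r) = -5*(-4) = 20)
o = 3/10 (o = -(-2*(-⅕) - 1)/2 = -(⅖ - 1)/2 = -½*(-⅗) = 3/10 ≈ 0.30000)
o - 25*h(d(-3), L(-5, 0)) = 3/10 - 25*20 = 3/10 - 500 = -4997/10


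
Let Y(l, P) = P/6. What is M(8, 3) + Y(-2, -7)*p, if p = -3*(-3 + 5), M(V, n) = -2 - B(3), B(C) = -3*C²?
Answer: 32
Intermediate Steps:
Y(l, P) = P/6 (Y(l, P) = P*(⅙) = P/6)
M(V, n) = 25 (M(V, n) = -2 - (-3)*3² = -2 - (-3)*9 = -2 - 1*(-27) = -2 + 27 = 25)
p = -6 (p = -3*2 = -6)
M(8, 3) + Y(-2, -7)*p = 25 + ((⅙)*(-7))*(-6) = 25 - 7/6*(-6) = 25 + 7 = 32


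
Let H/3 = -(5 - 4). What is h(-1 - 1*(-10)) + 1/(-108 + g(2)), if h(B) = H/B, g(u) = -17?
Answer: -128/375 ≈ -0.34133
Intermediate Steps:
H = -3 (H = 3*(-(5 - 4)) = 3*(-1*1) = 3*(-1) = -3)
h(B) = -3/B
h(-1 - 1*(-10)) + 1/(-108 + g(2)) = -3/(-1 - 1*(-10)) + 1/(-108 - 17) = -3/(-1 + 10) + 1/(-125) = -3/9 - 1/125 = -3*⅑ - 1/125 = -⅓ - 1/125 = -128/375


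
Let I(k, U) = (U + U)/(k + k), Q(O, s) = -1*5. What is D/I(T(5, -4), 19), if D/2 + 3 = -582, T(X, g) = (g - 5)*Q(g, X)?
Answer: -52650/19 ≈ -2771.1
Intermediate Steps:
Q(O, s) = -5
T(X, g) = 25 - 5*g (T(X, g) = (g - 5)*(-5) = (-5 + g)*(-5) = 25 - 5*g)
D = -1170 (D = -6 + 2*(-582) = -6 - 1164 = -1170)
I(k, U) = U/k (I(k, U) = (2*U)/((2*k)) = (2*U)*(1/(2*k)) = U/k)
D/I(T(5, -4), 19) = -1170/(19/(25 - 5*(-4))) = -1170/(19/(25 + 20)) = -1170/(19/45) = -1170/(19*(1/45)) = -1170/19/45 = -1170*45/19 = -52650/19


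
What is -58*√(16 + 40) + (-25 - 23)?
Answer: -48 - 116*√14 ≈ -482.03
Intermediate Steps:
-58*√(16 + 40) + (-25 - 23) = -116*√14 - 48 = -48 - 116*√14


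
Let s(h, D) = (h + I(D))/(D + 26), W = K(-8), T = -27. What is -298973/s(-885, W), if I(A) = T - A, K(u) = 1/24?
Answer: 3525625/413 ≈ 8536.6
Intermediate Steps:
K(u) = 1/24
I(A) = -27 - A
W = 1/24 ≈ 0.041667
s(h, D) = (-27 + h - D)/(26 + D) (s(h, D) = (h + (-27 - D))/(D + 26) = (-27 + h - D)/(26 + D))
-298973/s(-885, W) = -298973*(26 + 1/24)/(-27 - 885 - 1*1/24) = -298973*625/(24*(-27 - 885 - 1/24)) = -298973/((24/625)*(-21889/24)) = -298973/(-21889/625) = -298973*(-625/21889) = 3525625/413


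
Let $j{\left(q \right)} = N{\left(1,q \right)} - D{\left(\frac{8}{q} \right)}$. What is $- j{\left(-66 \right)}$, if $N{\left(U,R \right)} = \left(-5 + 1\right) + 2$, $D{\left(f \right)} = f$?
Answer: $\frac{62}{33} \approx 1.8788$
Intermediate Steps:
$N{\left(U,R \right)} = -2$ ($N{\left(U,R \right)} = -4 + 2 = -2$)
$j{\left(q \right)} = -2 - \frac{8}{q}$
$- j{\left(-66 \right)} = - (-2 - \frac{8}{-66}) = - (-2 - - \frac{4}{33}) = - (-2 + \frac{4}{33}) = \left(-1\right) \left(- \frac{62}{33}\right) = \frac{62}{33}$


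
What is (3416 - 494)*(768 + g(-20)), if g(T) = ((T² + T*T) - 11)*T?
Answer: -43865064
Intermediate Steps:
g(T) = T*(-11 + 2*T²) (g(T) = ((T² + T²) - 11)*T = (2*T² - 11)*T = (-11 + 2*T²)*T = T*(-11 + 2*T²))
(3416 - 494)*(768 + g(-20)) = (3416 - 494)*(768 - 20*(-11 + 2*(-20)²)) = 2922*(768 - 20*(-11 + 2*400)) = 2922*(768 - 20*(-11 + 800)) = 2922*(768 - 20*789) = 2922*(768 - 15780) = 2922*(-15012) = -43865064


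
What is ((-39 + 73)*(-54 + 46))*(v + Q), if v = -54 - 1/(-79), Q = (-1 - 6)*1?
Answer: 1310496/79 ≈ 16589.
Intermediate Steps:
Q = -7 (Q = -7*1 = -7)
v = -4265/79 (v = -54 - 1*(-1/79) = -54 + 1/79 = -4265/79 ≈ -53.987)
((-39 + 73)*(-54 + 46))*(v + Q) = ((-39 + 73)*(-54 + 46))*(-4265/79 - 7) = (34*(-8))*(-4818/79) = -272*(-4818/79) = 1310496/79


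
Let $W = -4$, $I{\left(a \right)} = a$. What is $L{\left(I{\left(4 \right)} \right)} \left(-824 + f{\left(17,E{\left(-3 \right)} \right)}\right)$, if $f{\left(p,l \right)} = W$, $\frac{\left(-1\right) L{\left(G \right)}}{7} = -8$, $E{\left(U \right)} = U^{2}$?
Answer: $-46368$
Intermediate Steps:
$L{\left(G \right)} = 56$ ($L{\left(G \right)} = \left(-7\right) \left(-8\right) = 56$)
$f{\left(p,l \right)} = -4$
$L{\left(I{\left(4 \right)} \right)} \left(-824 + f{\left(17,E{\left(-3 \right)} \right)}\right) = 56 \left(-824 - 4\right) = 56 \left(-828\right) = -46368$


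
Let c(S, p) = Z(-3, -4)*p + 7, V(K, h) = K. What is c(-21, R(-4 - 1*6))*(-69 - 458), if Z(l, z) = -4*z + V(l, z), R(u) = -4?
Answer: 23715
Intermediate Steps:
Z(l, z) = l - 4*z (Z(l, z) = -4*z + l = l - 4*z)
c(S, p) = 7 + 13*p (c(S, p) = (-3 - 4*(-4))*p + 7 = (-3 + 16)*p + 7 = 13*p + 7 = 7 + 13*p)
c(-21, R(-4 - 1*6))*(-69 - 458) = (7 + 13*(-4))*(-69 - 458) = (7 - 52)*(-527) = -45*(-527) = 23715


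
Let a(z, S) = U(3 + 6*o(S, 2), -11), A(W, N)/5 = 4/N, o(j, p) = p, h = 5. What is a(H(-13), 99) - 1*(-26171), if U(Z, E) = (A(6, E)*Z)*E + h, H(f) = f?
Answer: 26476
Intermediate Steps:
A(W, N) = 20/N (A(W, N) = 5*(4/N) = 20/N)
U(Z, E) = 5 + 20*Z (U(Z, E) = ((20/E)*Z)*E + 5 = (20*Z/E)*E + 5 = 20*Z + 5 = 5 + 20*Z)
a(z, S) = 305 (a(z, S) = 5 + 20*(3 + 6*2) = 5 + 20*(3 + 12) = 5 + 20*15 = 5 + 300 = 305)
a(H(-13), 99) - 1*(-26171) = 305 - 1*(-26171) = 305 + 26171 = 26476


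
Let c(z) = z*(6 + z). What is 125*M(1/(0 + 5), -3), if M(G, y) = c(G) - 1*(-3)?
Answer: 530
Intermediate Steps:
M(G, y) = 3 + G*(6 + G) (M(G, y) = G*(6 + G) - 1*(-3) = G*(6 + G) + 3 = 3 + G*(6 + G))
125*M(1/(0 + 5), -3) = 125*(3 + (6 + 1/(0 + 5))/(0 + 5)) = 125*(3 + (6 + 1/5)/5) = 125*(3 + (6 + ⅕)/5) = 125*(3 + (⅕)*(31/5)) = 125*(3 + 31/25) = 125*(106/25) = 530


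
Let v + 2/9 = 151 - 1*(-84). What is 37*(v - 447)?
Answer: -70670/9 ≈ -7852.2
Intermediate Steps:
v = 2113/9 (v = -2/9 + (151 - 1*(-84)) = -2/9 + (151 + 84) = -2/9 + 235 = 2113/9 ≈ 234.78)
37*(v - 447) = 37*(2113/9 - 447) = 37*(-1910/9) = -70670/9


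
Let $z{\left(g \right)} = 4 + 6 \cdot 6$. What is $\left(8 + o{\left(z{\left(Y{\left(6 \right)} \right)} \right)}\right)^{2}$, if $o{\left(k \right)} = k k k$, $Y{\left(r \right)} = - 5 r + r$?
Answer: $4097024064$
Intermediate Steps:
$Y{\left(r \right)} = - 4 r$
$z{\left(g \right)} = 40$ ($z{\left(g \right)} = 4 + 36 = 40$)
$o{\left(k \right)} = k^{3}$ ($o{\left(k \right)} = k^{2} k = k^{3}$)
$\left(8 + o{\left(z{\left(Y{\left(6 \right)} \right)} \right)}\right)^{2} = \left(8 + 40^{3}\right)^{2} = \left(8 + 64000\right)^{2} = 64008^{2} = 4097024064$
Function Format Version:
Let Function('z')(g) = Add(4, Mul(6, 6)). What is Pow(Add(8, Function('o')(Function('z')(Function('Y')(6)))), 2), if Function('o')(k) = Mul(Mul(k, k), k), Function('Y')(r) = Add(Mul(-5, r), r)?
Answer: 4097024064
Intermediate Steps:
Function('Y')(r) = Mul(-4, r)
Function('z')(g) = 40 (Function('z')(g) = Add(4, 36) = 40)
Function('o')(k) = Pow(k, 3) (Function('o')(k) = Mul(Pow(k, 2), k) = Pow(k, 3))
Pow(Add(8, Function('o')(Function('z')(Function('Y')(6)))), 2) = Pow(Add(8, Pow(40, 3)), 2) = Pow(Add(8, 64000), 2) = Pow(64008, 2) = 4097024064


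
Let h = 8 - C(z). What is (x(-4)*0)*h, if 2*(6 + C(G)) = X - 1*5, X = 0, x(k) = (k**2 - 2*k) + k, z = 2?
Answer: 0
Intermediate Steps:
x(k) = k**2 - k
C(G) = -17/2 (C(G) = -6 + (0 - 1*5)/2 = -6 + (0 - 5)/2 = -6 + (1/2)*(-5) = -6 - 5/2 = -17/2)
h = 33/2 (h = 8 - 1*(-17/2) = 8 + 17/2 = 33/2 ≈ 16.500)
(x(-4)*0)*h = (-4*(-1 - 4)*0)*(33/2) = (-4*(-5)*0)*(33/2) = (20*0)*(33/2) = 0*(33/2) = 0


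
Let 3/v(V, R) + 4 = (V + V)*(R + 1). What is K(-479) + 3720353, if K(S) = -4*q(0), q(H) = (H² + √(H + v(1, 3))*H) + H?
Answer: 3720353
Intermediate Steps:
v(V, R) = 3/(-4 + 2*V*(1 + R)) (v(V, R) = 3/(-4 + (V + V)*(R + 1)) = 3/(-4 + (2*V)*(1 + R)) = 3/(-4 + 2*V*(1 + R)))
q(H) = H + H² + H*√(¾ + H) (q(H) = (H² + √(H + 3/(2*(-2 + 1 + 3*1)))*H) + H = (H² + √(H + 3/(2*(-2 + 1 + 3)))*H) + H = (H² + √(H + (3/2)/2)*H) + H = (H² + √(H + (3/2)*(½))*H) + H = (H² + √(H + ¾)*H) + H = (H² + √(¾ + H)*H) + H = (H² + H*√(¾ + H)) + H = H + H² + H*√(¾ + H))
K(S) = 0 (K(S) = -2*0*(2 + √(3 + 4*0) + 2*0) = -2*0*(2 + √(3 + 0) + 0) = -2*0*(2 + √3 + 0) = -2*0*(2 + √3) = -4*0 = 0)
K(-479) + 3720353 = 0 + 3720353 = 3720353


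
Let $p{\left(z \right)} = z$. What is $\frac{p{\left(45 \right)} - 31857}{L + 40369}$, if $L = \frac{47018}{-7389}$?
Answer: $- \frac{235058868}{298239523} \approx -0.78815$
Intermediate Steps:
$L = - \frac{47018}{7389}$ ($L = 47018 \left(- \frac{1}{7389}\right) = - \frac{47018}{7389} \approx -6.3632$)
$\frac{p{\left(45 \right)} - 31857}{L + 40369} = \frac{45 - 31857}{- \frac{47018}{7389} + 40369} = - \frac{31812}{\frac{298239523}{7389}} = \left(-31812\right) \frac{7389}{298239523} = - \frac{235058868}{298239523}$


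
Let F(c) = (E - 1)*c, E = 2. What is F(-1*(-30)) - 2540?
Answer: -2510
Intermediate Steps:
F(c) = c (F(c) = (2 - 1)*c = 1*c = c)
F(-1*(-30)) - 2540 = -1*(-30) - 2540 = 30 - 2540 = -2510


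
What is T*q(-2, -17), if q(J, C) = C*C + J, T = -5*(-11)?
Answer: 15785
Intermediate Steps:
T = 55
q(J, C) = J + C² (q(J, C) = C² + J = J + C²)
T*q(-2, -17) = 55*(-2 + (-17)²) = 55*(-2 + 289) = 55*287 = 15785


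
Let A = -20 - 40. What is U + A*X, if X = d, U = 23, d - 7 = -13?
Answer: 383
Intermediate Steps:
d = -6 (d = 7 - 13 = -6)
A = -60
X = -6
U + A*X = 23 - 60*(-6) = 23 + 360 = 383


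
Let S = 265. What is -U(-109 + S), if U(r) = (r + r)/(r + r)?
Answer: -1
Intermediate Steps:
U(r) = 1 (U(r) = (2*r)/((2*r)) = (2*r)*(1/(2*r)) = 1)
-U(-109 + S) = -1*1 = -1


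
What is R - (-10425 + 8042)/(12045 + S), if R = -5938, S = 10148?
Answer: -131779651/22193 ≈ -5937.9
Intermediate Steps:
R - (-10425 + 8042)/(12045 + S) = -5938 - (-10425 + 8042)/(12045 + 10148) = -5938 - (-2383)/22193 = -5938 - 1*(-2383/22193) = -5938 + 2383/22193 = -131779651/22193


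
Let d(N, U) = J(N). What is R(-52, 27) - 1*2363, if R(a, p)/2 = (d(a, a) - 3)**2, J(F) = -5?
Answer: -2235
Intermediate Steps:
d(N, U) = -5
R(a, p) = 128 (R(a, p) = 2*(-5 - 3)**2 = 2*(-8)**2 = 2*64 = 128)
R(-52, 27) - 1*2363 = 128 - 1*2363 = 128 - 2363 = -2235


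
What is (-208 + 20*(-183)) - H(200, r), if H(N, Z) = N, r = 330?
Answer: -4068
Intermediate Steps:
(-208 + 20*(-183)) - H(200, r) = (-208 + 20*(-183)) - 1*200 = (-208 - 3660) - 200 = -3868 - 200 = -4068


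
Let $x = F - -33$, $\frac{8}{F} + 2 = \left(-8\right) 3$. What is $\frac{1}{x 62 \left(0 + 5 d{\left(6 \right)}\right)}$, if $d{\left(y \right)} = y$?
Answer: $\frac{13}{790500} \approx 1.6445 \cdot 10^{-5}$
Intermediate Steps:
$F = - \frac{4}{13}$ ($F = \frac{8}{-2 - 24} = \frac{8}{-26} = 8 \left(- \frac{1}{26}\right) = - \frac{4}{13} \approx -0.30769$)
$x = \frac{425}{13}$ ($x = - \frac{4}{13} - -33 = - \frac{4}{13} + 33 = \frac{425}{13} \approx 32.692$)
$\frac{1}{x 62 \left(0 + 5 d{\left(6 \right)}\right)} = \frac{1}{\frac{425}{13} \cdot 62 \left(0 + 5 \cdot 6\right)} = \frac{1}{\frac{26350}{13} \left(0 + 30\right)} = \frac{1}{\frac{26350}{13} \cdot 30} = \frac{1}{\frac{790500}{13}} = \frac{13}{790500}$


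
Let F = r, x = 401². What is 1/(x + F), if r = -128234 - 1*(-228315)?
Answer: 1/260882 ≈ 3.8331e-6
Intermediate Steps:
x = 160801
r = 100081 (r = -128234 + 228315 = 100081)
F = 100081
1/(x + F) = 1/(160801 + 100081) = 1/260882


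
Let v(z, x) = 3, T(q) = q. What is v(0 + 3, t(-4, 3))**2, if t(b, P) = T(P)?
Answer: 9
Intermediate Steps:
t(b, P) = P
v(0 + 3, t(-4, 3))**2 = 3**2 = 9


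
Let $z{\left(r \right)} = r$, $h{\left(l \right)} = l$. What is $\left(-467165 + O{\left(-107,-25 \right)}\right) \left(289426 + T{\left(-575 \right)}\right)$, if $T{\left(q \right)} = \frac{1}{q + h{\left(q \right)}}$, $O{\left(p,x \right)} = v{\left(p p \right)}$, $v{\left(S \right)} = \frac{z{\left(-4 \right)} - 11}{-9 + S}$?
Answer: $- \frac{355763755439094177}{2631200} \approx -1.3521 \cdot 10^{11}$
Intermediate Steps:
$v{\left(S \right)} = - \frac{15}{-9 + S}$ ($v{\left(S \right)} = \frac{-4 - 11}{-9 + S} = - \frac{15}{-9 + S}$)
$O{\left(p,x \right)} = - \frac{15}{-9 + p^{2}}$ ($O{\left(p,x \right)} = - \frac{15}{-9 + p p} = - \frac{15}{-9 + p^{2}}$)
$T{\left(q \right)} = \frac{1}{2 q}$ ($T{\left(q \right)} = \frac{1}{q + q} = \frac{1}{2 q}$)
$\left(-467165 + O{\left(-107,-25 \right)}\right) \left(289426 + T{\left(-575 \right)}\right) = \left(-467165 - \frac{15}{-9 + \left(-107\right)^{2}}\right) \left(289426 + \frac{1}{2 \left(-575\right)}\right) = \left(-467165 - \frac{15}{-9 + 11449}\right) \left(289426 + \frac{1}{2} \left(- \frac{1}{575}\right)\right) = \left(-467165 - \frac{15}{11440}\right) \left(289426 - \frac{1}{1150}\right) = \left(-467165 - \frac{3}{2288}\right) \frac{332839899}{1150} = \left(- \frac{1068873523}{2288}\right) \frac{332839899}{1150} = - \frac{355763755439094177}{2631200}$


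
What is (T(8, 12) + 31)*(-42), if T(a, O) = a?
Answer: -1638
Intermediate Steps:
(T(8, 12) + 31)*(-42) = (8 + 31)*(-42) = 39*(-42) = -1638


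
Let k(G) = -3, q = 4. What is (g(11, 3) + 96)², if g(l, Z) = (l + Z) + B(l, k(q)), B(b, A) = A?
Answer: 11449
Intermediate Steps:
g(l, Z) = -3 + Z + l (g(l, Z) = (l + Z) - 3 = (Z + l) - 3 = -3 + Z + l)
(g(11, 3) + 96)² = ((-3 + 3 + 11) + 96)² = (11 + 96)² = 107² = 11449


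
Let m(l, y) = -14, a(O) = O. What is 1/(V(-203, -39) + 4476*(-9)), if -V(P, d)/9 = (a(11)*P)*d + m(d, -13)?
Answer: -1/823941 ≈ -1.2137e-6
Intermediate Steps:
V(P, d) = 126 - 99*P*d (V(P, d) = -9*((11*P)*d - 14) = -9*(11*P*d - 14) = -9*(-14 + 11*P*d) = 126 - 99*P*d)
1/(V(-203, -39) + 4476*(-9)) = 1/((126 - 99*(-203)*(-39)) + 4476*(-9)) = 1/((126 - 783783) - 40284) = 1/(-783657 - 40284) = 1/(-823941) = -1/823941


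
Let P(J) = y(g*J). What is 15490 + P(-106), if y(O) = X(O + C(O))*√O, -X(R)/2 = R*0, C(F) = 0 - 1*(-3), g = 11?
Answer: 15490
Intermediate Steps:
C(F) = 3 (C(F) = 0 + 3 = 3)
X(R) = 0 (X(R) = -2*R*0 = -2*0 = 0)
y(O) = 0 (y(O) = 0*√O = 0)
P(J) = 0
15490 + P(-106) = 15490 + 0 = 15490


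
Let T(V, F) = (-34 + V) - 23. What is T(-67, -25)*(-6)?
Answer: 744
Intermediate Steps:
T(V, F) = -57 + V
T(-67, -25)*(-6) = (-57 - 67)*(-6) = -124*(-6) = 744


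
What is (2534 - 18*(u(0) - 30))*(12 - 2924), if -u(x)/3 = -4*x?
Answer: -8951488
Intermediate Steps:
u(x) = 12*x (u(x) = -(-12)*x = 12*x)
(2534 - 18*(u(0) - 30))*(12 - 2924) = (2534 - 18*(12*0 - 30))*(12 - 2924) = (2534 - 18*(0 - 30))*(-2912) = (2534 - 18*(-30))*(-2912) = (2534 + 540)*(-2912) = 3074*(-2912) = -8951488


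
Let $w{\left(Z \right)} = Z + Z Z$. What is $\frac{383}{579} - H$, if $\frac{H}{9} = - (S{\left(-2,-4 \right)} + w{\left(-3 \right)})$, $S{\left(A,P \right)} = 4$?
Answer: $\frac{52493}{579} \approx 90.661$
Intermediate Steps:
$w{\left(Z \right)} = Z + Z^{2}$
$H = -90$ ($H = 9 \left(- (4 - 3 \left(1 - 3\right))\right) = 9 \left(- (4 - -6)\right) = 9 \left(- (4 + 6)\right) = 9 \left(\left(-1\right) 10\right) = 9 \left(-10\right) = -90$)
$\frac{383}{579} - H = \frac{383}{579} - -90 = 383 \cdot \frac{1}{579} + 90 = \frac{383}{579} + 90 = \frac{52493}{579}$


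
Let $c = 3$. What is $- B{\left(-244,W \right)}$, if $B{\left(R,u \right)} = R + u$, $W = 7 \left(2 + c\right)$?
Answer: $209$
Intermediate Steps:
$W = 35$ ($W = 7 \left(2 + 3\right) = 7 \cdot 5 = 35$)
$- B{\left(-244,W \right)} = - (-244 + 35) = \left(-1\right) \left(-209\right) = 209$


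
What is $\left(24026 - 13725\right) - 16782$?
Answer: $-6481$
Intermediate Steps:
$\left(24026 - 13725\right) - 16782 = 10301 - 16782 = -6481$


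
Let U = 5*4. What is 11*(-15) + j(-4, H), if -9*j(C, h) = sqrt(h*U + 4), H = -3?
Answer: -165 - 2*I*sqrt(14)/9 ≈ -165.0 - 0.83148*I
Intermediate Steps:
U = 20
j(C, h) = -sqrt(4 + 20*h)/9 (j(C, h) = -sqrt(h*20 + 4)/9 = -sqrt(20*h + 4)/9 = -sqrt(4 + 20*h)/9)
11*(-15) + j(-4, H) = 11*(-15) - 2*sqrt(1 + 5*(-3))/9 = -165 - 2*sqrt(1 - 15)/9 = -165 - 2*I*sqrt(14)/9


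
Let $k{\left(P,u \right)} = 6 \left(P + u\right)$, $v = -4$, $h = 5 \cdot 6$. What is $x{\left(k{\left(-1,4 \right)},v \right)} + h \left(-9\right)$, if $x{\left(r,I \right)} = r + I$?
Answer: $-256$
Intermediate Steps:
$h = 30$
$k{\left(P,u \right)} = 6 P + 6 u$
$x{\left(r,I \right)} = I + r$
$x{\left(k{\left(-1,4 \right)},v \right)} + h \left(-9\right) = \left(-4 + \left(6 \left(-1\right) + 6 \cdot 4\right)\right) + 30 \left(-9\right) = \left(-4 + \left(-6 + 24\right)\right) - 270 = \left(-4 + 18\right) - 270 = 14 - 270 = -256$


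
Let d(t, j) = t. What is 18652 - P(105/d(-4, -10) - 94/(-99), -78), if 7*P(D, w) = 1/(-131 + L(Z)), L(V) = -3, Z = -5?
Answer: 17495577/938 ≈ 18652.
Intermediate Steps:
P(D, w) = -1/938 (P(D, w) = 1/(7*(-131 - 3)) = (1/7)/(-134) = (1/7)*(-1/134) = -1/938)
18652 - P(105/d(-4, -10) - 94/(-99), -78) = 18652 - 1*(-1/938) = 18652 + 1/938 = 17495577/938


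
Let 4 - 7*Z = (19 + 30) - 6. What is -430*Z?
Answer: 16770/7 ≈ 2395.7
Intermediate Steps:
Z = -39/7 (Z = 4/7 - ((19 + 30) - 6)/7 = 4/7 - (49 - 6)/7 = 4/7 - ⅐*43 = 4/7 - 43/7 = -39/7 ≈ -5.5714)
-430*Z = -430*(-39/7) = 16770/7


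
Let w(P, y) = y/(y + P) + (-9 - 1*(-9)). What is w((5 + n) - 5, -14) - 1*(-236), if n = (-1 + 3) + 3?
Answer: 2138/9 ≈ 237.56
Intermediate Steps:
n = 5 (n = 2 + 3 = 5)
w(P, y) = y/(P + y) (w(P, y) = y/(P + y) + (-9 + 9) = y/(P + y) + 0 = y/(P + y))
w((5 + n) - 5, -14) - 1*(-236) = -14/(((5 + 5) - 5) - 14) - 1*(-236) = -14/((10 - 5) - 14) + 236 = -14/(5 - 14) + 236 = -14/(-9) + 236 = -14*(-1/9) + 236 = 14/9 + 236 = 2138/9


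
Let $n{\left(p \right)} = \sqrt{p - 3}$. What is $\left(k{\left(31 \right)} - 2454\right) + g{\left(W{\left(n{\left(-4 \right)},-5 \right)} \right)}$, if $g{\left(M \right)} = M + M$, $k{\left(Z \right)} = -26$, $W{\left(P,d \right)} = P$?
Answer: $-2480 + 2 i \sqrt{7} \approx -2480.0 + 5.2915 i$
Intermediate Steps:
$n{\left(p \right)} = \sqrt{-3 + p}$
$g{\left(M \right)} = 2 M$
$\left(k{\left(31 \right)} - 2454\right) + g{\left(W{\left(n{\left(-4 \right)},-5 \right)} \right)} = \left(-26 - 2454\right) + 2 \sqrt{-3 - 4} = -2480 + 2 \sqrt{-7} = -2480 + 2 i \sqrt{7}$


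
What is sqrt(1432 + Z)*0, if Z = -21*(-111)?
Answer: 0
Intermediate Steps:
Z = 2331
sqrt(1432 + Z)*0 = sqrt(1432 + 2331)*0 = sqrt(3763)*0 = 0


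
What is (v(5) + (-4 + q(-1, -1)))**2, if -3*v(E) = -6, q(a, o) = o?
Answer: 9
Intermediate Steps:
v(E) = 2 (v(E) = -1/3*(-6) = 2)
(v(5) + (-4 + q(-1, -1)))**2 = (2 + (-4 - 1))**2 = (2 - 5)**2 = (-3)**2 = 9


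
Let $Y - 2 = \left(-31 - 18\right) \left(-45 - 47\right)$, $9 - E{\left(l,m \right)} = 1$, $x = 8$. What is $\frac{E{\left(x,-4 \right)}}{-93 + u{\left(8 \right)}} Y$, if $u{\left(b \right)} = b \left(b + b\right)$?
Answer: $\frac{7216}{7} \approx 1030.9$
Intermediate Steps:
$E{\left(l,m \right)} = 8$ ($E{\left(l,m \right)} = 9 - 1 = 8$)
$u{\left(b \right)} = 2 b^{2}$ ($u{\left(b \right)} = b 2 b = 2 b^{2}$)
$Y = 4510$ ($Y = 2 + \left(-31 - 18\right) \left(-45 - 47\right) = 2 - -4508 = 2 + 4508 = 4510$)
$\frac{E{\left(x,-4 \right)}}{-93 + u{\left(8 \right)}} Y = \frac{8}{-93 + 2 \cdot 8^{2}} \cdot 4510 = \frac{8}{-93 + 2 \cdot 64} \cdot 4510 = \frac{8}{-93 + 128} \cdot 4510 = \frac{8}{35} \cdot 4510 = \frac{7216}{7}$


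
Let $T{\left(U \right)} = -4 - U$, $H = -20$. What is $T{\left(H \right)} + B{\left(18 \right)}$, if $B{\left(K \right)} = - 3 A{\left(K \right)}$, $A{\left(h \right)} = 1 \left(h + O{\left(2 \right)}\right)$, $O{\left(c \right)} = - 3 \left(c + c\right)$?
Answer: $-2$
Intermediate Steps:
$O{\left(c \right)} = - 6 c$ ($O{\left(c \right)} = - 3 \cdot 2 c = - 6 c$)
$A{\left(h \right)} = -12 + h$ ($A{\left(h \right)} = 1 \left(h - 12\right) = 1 \left(-12 + h\right) = -12 + h$)
$B{\left(K \right)} = 36 - 3 K$ ($B{\left(K \right)} = - 3 \left(-12 + K\right) = 36 - 3 K$)
$T{\left(H \right)} + B{\left(18 \right)} = \left(-4 - -20\right) + \left(36 - 54\right) = \left(-4 + 20\right) + \left(36 - 54\right) = 16 - 18 = -2$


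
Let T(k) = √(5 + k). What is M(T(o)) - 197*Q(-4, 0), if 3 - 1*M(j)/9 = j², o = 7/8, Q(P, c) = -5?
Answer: 7673/8 ≈ 959.13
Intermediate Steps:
o = 7/8 (o = 7*(⅛) = 7/8 ≈ 0.87500)
M(j) = 27 - 9*j²
M(T(o)) - 197*Q(-4, 0) = (27 - 9*(√(5 + 7/8))²) - 197*(-5) = (27 - 9*(√(47/8))²) + 985 = (27 - 9*(√94/4)²) + 985 = (27 - 9*47/8) + 985 = (27 - 423/8) + 985 = -207/8 + 985 = 7673/8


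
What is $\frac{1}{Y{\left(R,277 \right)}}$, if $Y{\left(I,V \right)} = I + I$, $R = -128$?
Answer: $- \frac{1}{256} \approx -0.0039063$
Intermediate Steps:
$Y{\left(I,V \right)} = 2 I$
$\frac{1}{Y{\left(R,277 \right)}} = \frac{1}{2 \left(-128\right)} = \frac{1}{-256} = - \frac{1}{256}$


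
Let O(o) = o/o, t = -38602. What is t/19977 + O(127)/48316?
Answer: -1865074255/965208732 ≈ -1.9323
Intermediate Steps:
O(o) = 1
t/19977 + O(127)/48316 = -38602/19977 + 1/48316 = -1865074255/965208732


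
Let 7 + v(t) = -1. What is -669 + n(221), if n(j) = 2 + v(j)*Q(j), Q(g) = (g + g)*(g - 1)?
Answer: -778587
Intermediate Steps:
v(t) = -8 (v(t) = -7 - 1 = -8)
Q(g) = 2*g*(-1 + g) (Q(g) = (2*g)*(-1 + g) = 2*g*(-1 + g))
n(j) = 2 - 16*j*(-1 + j)
-669 + n(221) = -669 + (2 - 16*221*(-1 + 221)) = -669 + (2 - 16*221*220) = -669 + (2 - 777920) = -669 - 777918 = -778587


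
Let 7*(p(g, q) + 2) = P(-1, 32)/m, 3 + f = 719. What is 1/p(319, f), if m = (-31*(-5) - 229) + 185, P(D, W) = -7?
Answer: -111/223 ≈ -0.49776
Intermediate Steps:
f = 716 (f = -3 + 719 = 716)
m = 111 (m = (155 - 229) + 185 = -74 + 185 = 111)
p(g, q) = -223/111 (p(g, q) = -2 + (-7/111)/7 = -2 + (-7*1/111)/7 = -2 + (1/7)*(-7/111) = -2 - 1/111 = -223/111)
1/p(319, f) = 1/(-223/111) = -111/223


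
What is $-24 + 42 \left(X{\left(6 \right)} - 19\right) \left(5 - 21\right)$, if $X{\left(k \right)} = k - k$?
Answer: $12744$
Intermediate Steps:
$X{\left(k \right)} = 0$
$-24 + 42 \left(X{\left(6 \right)} - 19\right) \left(5 - 21\right) = -24 + 42 \left(0 - 19\right) \left(5 - 21\right) = -24 + 42 \left(\left(-19\right) \left(-16\right)\right) = -24 + 42 \cdot 304 = -24 + 12768 = 12744$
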